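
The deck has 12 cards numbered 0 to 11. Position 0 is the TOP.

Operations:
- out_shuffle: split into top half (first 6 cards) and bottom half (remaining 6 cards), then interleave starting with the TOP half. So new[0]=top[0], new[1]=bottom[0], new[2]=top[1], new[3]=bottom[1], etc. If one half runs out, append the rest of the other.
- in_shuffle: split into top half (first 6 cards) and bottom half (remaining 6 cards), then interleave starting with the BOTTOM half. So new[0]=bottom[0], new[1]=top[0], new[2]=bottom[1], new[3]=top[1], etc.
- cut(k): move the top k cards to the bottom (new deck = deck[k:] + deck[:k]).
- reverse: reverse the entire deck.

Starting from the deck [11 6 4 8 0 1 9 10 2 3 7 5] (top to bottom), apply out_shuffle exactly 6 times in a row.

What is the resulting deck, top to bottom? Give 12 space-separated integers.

After op 1 (out_shuffle): [11 9 6 10 4 2 8 3 0 7 1 5]
After op 2 (out_shuffle): [11 8 9 3 6 0 10 7 4 1 2 5]
After op 3 (out_shuffle): [11 10 8 7 9 4 3 1 6 2 0 5]
After op 4 (out_shuffle): [11 3 10 1 8 6 7 2 9 0 4 5]
After op 5 (out_shuffle): [11 7 3 2 10 9 1 0 8 4 6 5]
After op 6 (out_shuffle): [11 1 7 0 3 8 2 4 10 6 9 5]

Answer: 11 1 7 0 3 8 2 4 10 6 9 5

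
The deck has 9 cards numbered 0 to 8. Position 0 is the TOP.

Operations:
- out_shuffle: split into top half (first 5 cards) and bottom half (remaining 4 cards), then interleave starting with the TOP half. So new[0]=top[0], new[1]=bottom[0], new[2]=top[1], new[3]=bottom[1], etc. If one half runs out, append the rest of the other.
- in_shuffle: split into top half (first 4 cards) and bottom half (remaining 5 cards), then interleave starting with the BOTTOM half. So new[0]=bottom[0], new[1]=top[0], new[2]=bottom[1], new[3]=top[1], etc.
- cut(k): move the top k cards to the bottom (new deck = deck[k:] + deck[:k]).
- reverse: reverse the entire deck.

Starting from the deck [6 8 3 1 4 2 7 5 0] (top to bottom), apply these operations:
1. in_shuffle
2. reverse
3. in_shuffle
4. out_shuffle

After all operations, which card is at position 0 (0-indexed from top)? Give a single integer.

Answer: 7

Derivation:
After op 1 (in_shuffle): [4 6 2 8 7 3 5 1 0]
After op 2 (reverse): [0 1 5 3 7 8 2 6 4]
After op 3 (in_shuffle): [7 0 8 1 2 5 6 3 4]
After op 4 (out_shuffle): [7 5 0 6 8 3 1 4 2]
Position 0: card 7.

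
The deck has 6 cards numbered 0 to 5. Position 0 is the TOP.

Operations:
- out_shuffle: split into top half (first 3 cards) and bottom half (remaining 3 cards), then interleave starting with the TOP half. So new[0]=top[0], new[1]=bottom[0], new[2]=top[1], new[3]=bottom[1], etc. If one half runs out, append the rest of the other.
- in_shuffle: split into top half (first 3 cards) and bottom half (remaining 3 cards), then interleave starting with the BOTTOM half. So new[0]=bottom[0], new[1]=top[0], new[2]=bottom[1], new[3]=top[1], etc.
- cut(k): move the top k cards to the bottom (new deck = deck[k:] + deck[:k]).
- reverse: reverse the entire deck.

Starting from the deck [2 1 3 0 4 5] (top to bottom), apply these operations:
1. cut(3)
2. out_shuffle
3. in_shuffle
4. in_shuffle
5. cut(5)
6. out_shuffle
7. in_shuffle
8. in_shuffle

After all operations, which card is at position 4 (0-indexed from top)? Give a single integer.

Answer: 2

Derivation:
After op 1 (cut(3)): [0 4 5 2 1 3]
After op 2 (out_shuffle): [0 2 4 1 5 3]
After op 3 (in_shuffle): [1 0 5 2 3 4]
After op 4 (in_shuffle): [2 1 3 0 4 5]
After op 5 (cut(5)): [5 2 1 3 0 4]
After op 6 (out_shuffle): [5 3 2 0 1 4]
After op 7 (in_shuffle): [0 5 1 3 4 2]
After op 8 (in_shuffle): [3 0 4 5 2 1]
Position 4: card 2.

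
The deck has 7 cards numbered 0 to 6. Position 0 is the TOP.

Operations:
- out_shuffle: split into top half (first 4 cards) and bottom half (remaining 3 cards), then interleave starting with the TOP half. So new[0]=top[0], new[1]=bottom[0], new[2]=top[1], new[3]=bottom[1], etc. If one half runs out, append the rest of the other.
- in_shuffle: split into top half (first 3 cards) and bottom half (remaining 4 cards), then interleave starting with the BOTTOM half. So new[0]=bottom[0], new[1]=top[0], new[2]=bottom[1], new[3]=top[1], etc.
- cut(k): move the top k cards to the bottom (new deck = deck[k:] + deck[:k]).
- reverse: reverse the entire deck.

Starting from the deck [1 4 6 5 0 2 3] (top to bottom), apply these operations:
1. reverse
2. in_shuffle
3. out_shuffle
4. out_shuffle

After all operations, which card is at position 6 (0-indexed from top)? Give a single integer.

Answer: 0

Derivation:
After op 1 (reverse): [3 2 0 5 6 4 1]
After op 2 (in_shuffle): [5 3 6 2 4 0 1]
After op 3 (out_shuffle): [5 4 3 0 6 1 2]
After op 4 (out_shuffle): [5 6 4 1 3 2 0]
Position 6: card 0.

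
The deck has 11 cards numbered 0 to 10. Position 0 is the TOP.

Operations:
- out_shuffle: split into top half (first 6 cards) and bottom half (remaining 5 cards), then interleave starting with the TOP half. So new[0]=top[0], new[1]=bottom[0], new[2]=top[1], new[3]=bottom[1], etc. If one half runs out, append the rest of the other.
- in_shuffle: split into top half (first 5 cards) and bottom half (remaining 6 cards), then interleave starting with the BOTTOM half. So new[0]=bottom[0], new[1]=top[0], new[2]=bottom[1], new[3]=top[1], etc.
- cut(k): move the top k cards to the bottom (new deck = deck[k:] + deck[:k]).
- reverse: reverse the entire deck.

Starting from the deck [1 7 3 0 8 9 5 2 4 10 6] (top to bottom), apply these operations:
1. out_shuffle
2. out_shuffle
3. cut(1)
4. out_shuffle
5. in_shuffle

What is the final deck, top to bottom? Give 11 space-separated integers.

After op 1 (out_shuffle): [1 5 7 2 3 4 0 10 8 6 9]
After op 2 (out_shuffle): [1 0 5 10 7 8 2 6 3 9 4]
After op 3 (cut(1)): [0 5 10 7 8 2 6 3 9 4 1]
After op 4 (out_shuffle): [0 6 5 3 10 9 7 4 8 1 2]
After op 5 (in_shuffle): [9 0 7 6 4 5 8 3 1 10 2]

Answer: 9 0 7 6 4 5 8 3 1 10 2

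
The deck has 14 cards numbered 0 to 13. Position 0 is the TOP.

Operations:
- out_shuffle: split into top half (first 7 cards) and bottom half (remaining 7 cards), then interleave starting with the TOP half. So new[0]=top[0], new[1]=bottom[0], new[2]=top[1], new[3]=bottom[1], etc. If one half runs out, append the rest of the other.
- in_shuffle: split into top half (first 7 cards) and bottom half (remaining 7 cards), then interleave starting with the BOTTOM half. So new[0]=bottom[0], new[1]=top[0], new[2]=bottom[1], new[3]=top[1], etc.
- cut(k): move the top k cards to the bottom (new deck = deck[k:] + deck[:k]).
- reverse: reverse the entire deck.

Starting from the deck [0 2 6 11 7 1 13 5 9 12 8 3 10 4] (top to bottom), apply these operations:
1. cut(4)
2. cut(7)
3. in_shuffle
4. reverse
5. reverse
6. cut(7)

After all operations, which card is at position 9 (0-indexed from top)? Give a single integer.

After op 1 (cut(4)): [7 1 13 5 9 12 8 3 10 4 0 2 6 11]
After op 2 (cut(7)): [3 10 4 0 2 6 11 7 1 13 5 9 12 8]
After op 3 (in_shuffle): [7 3 1 10 13 4 5 0 9 2 12 6 8 11]
After op 4 (reverse): [11 8 6 12 2 9 0 5 4 13 10 1 3 7]
After op 5 (reverse): [7 3 1 10 13 4 5 0 9 2 12 6 8 11]
After op 6 (cut(7)): [0 9 2 12 6 8 11 7 3 1 10 13 4 5]
Position 9: card 1.

Answer: 1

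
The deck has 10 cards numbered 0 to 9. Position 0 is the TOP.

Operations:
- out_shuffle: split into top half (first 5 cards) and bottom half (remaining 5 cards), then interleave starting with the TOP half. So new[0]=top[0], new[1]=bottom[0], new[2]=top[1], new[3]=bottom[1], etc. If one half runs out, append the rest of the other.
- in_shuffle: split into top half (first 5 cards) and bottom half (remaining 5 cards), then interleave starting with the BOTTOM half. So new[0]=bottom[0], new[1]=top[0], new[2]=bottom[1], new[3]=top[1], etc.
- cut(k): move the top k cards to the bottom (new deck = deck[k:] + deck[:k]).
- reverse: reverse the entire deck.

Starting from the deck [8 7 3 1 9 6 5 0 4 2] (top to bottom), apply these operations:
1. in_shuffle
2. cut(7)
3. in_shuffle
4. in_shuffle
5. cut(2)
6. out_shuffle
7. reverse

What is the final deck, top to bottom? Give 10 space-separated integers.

Answer: 5 4 9 7 0 6 8 1 2 3

Derivation:
After op 1 (in_shuffle): [6 8 5 7 0 3 4 1 2 9]
After op 2 (cut(7)): [1 2 9 6 8 5 7 0 3 4]
After op 3 (in_shuffle): [5 1 7 2 0 9 3 6 4 8]
After op 4 (in_shuffle): [9 5 3 1 6 7 4 2 8 0]
After op 5 (cut(2)): [3 1 6 7 4 2 8 0 9 5]
After op 6 (out_shuffle): [3 2 1 8 6 0 7 9 4 5]
After op 7 (reverse): [5 4 9 7 0 6 8 1 2 3]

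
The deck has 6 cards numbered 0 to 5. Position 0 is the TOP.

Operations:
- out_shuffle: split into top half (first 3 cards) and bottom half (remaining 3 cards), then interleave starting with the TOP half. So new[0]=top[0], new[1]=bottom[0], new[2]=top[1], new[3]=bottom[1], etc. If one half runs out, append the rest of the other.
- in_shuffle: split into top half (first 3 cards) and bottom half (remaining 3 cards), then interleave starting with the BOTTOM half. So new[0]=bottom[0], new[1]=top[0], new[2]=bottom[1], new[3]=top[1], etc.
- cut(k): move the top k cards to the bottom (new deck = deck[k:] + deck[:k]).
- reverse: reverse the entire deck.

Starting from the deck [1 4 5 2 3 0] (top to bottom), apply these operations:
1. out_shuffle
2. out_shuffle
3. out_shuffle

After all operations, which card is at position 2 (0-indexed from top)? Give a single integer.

After op 1 (out_shuffle): [1 2 4 3 5 0]
After op 2 (out_shuffle): [1 3 2 5 4 0]
After op 3 (out_shuffle): [1 5 3 4 2 0]
Position 2: card 3.

Answer: 3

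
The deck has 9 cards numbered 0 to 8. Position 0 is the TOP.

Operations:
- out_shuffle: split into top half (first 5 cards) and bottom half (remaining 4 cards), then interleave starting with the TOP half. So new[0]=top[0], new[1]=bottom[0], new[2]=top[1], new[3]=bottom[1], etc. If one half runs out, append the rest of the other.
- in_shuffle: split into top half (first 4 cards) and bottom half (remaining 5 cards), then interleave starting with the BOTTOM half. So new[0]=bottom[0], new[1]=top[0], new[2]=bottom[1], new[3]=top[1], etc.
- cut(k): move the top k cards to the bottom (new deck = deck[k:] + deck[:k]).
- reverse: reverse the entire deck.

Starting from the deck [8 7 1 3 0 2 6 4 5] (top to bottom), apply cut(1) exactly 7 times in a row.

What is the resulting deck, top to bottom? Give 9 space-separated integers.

After op 1 (cut(1)): [7 1 3 0 2 6 4 5 8]
After op 2 (cut(1)): [1 3 0 2 6 4 5 8 7]
After op 3 (cut(1)): [3 0 2 6 4 5 8 7 1]
After op 4 (cut(1)): [0 2 6 4 5 8 7 1 3]
After op 5 (cut(1)): [2 6 4 5 8 7 1 3 0]
After op 6 (cut(1)): [6 4 5 8 7 1 3 0 2]
After op 7 (cut(1)): [4 5 8 7 1 3 0 2 6]

Answer: 4 5 8 7 1 3 0 2 6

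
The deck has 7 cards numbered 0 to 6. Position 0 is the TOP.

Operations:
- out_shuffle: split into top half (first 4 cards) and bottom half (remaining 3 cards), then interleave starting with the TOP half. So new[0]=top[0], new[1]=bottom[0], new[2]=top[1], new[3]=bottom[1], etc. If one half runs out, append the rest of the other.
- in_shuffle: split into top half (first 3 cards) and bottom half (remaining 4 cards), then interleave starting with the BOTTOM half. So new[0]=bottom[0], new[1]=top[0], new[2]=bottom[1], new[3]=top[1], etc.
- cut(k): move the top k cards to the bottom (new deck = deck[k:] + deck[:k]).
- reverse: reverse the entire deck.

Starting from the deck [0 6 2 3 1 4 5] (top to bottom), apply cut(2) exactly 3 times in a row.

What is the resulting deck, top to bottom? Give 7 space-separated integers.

After op 1 (cut(2)): [2 3 1 4 5 0 6]
After op 2 (cut(2)): [1 4 5 0 6 2 3]
After op 3 (cut(2)): [5 0 6 2 3 1 4]

Answer: 5 0 6 2 3 1 4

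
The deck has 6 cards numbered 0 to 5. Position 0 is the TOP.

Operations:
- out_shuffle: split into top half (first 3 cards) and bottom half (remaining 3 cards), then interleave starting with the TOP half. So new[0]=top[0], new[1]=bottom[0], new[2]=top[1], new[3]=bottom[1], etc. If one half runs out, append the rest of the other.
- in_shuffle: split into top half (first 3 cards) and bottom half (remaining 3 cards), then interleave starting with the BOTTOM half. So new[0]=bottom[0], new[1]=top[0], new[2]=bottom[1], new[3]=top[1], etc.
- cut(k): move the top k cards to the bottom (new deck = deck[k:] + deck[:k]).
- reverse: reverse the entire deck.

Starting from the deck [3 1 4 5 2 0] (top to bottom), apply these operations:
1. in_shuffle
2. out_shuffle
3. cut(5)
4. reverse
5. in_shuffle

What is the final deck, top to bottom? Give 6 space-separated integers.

After op 1 (in_shuffle): [5 3 2 1 0 4]
After op 2 (out_shuffle): [5 1 3 0 2 4]
After op 3 (cut(5)): [4 5 1 3 0 2]
After op 4 (reverse): [2 0 3 1 5 4]
After op 5 (in_shuffle): [1 2 5 0 4 3]

Answer: 1 2 5 0 4 3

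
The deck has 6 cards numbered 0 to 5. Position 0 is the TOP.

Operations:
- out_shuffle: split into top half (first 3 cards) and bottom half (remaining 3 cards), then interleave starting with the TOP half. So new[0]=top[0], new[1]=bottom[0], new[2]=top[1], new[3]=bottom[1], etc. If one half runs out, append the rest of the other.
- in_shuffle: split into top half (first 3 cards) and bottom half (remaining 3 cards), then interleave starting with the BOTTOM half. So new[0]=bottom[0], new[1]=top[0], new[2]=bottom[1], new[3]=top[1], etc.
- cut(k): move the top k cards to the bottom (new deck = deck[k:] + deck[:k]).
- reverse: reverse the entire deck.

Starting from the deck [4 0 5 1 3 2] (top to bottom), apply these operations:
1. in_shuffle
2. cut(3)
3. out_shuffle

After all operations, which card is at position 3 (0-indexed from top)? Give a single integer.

After op 1 (in_shuffle): [1 4 3 0 2 5]
After op 2 (cut(3)): [0 2 5 1 4 3]
After op 3 (out_shuffle): [0 1 2 4 5 3]
Position 3: card 4.

Answer: 4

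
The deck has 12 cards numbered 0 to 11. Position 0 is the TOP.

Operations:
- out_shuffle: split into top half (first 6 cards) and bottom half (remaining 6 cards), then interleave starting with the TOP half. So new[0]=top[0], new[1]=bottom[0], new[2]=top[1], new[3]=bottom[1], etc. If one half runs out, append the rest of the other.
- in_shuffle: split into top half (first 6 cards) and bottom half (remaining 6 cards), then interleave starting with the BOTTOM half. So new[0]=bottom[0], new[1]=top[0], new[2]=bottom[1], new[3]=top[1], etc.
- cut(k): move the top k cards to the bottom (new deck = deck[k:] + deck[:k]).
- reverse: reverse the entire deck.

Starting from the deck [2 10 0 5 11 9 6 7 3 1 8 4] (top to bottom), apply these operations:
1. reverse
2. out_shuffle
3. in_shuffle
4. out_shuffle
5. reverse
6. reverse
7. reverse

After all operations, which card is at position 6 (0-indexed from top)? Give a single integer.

After op 1 (reverse): [4 8 1 3 7 6 9 11 5 0 10 2]
After op 2 (out_shuffle): [4 9 8 11 1 5 3 0 7 10 6 2]
After op 3 (in_shuffle): [3 4 0 9 7 8 10 11 6 1 2 5]
After op 4 (out_shuffle): [3 10 4 11 0 6 9 1 7 2 8 5]
After op 5 (reverse): [5 8 2 7 1 9 6 0 11 4 10 3]
After op 6 (reverse): [3 10 4 11 0 6 9 1 7 2 8 5]
After op 7 (reverse): [5 8 2 7 1 9 6 0 11 4 10 3]
Position 6: card 6.

Answer: 6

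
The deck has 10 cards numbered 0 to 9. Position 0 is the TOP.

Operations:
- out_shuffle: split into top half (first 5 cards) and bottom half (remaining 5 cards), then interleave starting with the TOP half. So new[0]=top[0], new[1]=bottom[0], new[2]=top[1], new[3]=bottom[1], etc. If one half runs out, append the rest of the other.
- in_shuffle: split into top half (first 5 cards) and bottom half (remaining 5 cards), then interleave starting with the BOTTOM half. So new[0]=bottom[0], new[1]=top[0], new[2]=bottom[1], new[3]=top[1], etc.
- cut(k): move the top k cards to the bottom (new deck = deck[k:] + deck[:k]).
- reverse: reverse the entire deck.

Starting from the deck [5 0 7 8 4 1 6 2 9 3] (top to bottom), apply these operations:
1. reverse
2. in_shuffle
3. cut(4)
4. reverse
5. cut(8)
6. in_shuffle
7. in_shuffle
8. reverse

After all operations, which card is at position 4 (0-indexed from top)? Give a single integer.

After op 1 (reverse): [3 9 2 6 1 4 8 7 0 5]
After op 2 (in_shuffle): [4 3 8 9 7 2 0 6 5 1]
After op 3 (cut(4)): [7 2 0 6 5 1 4 3 8 9]
After op 4 (reverse): [9 8 3 4 1 5 6 0 2 7]
After op 5 (cut(8)): [2 7 9 8 3 4 1 5 6 0]
After op 6 (in_shuffle): [4 2 1 7 5 9 6 8 0 3]
After op 7 (in_shuffle): [9 4 6 2 8 1 0 7 3 5]
After op 8 (reverse): [5 3 7 0 1 8 2 6 4 9]
Position 4: card 1.

Answer: 1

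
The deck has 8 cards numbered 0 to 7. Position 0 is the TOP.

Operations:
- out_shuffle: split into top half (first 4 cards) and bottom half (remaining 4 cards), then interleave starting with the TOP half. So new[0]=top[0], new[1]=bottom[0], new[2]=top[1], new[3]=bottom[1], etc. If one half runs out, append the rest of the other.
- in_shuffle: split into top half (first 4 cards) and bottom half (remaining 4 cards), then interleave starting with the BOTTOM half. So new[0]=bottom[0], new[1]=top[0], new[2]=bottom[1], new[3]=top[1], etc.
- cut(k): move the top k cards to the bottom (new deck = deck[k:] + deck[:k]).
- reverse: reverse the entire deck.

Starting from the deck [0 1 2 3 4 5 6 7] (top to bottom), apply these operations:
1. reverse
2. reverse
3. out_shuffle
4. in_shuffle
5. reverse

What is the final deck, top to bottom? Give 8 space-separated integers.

Answer: 5 7 1 3 4 6 0 2

Derivation:
After op 1 (reverse): [7 6 5 4 3 2 1 0]
After op 2 (reverse): [0 1 2 3 4 5 6 7]
After op 3 (out_shuffle): [0 4 1 5 2 6 3 7]
After op 4 (in_shuffle): [2 0 6 4 3 1 7 5]
After op 5 (reverse): [5 7 1 3 4 6 0 2]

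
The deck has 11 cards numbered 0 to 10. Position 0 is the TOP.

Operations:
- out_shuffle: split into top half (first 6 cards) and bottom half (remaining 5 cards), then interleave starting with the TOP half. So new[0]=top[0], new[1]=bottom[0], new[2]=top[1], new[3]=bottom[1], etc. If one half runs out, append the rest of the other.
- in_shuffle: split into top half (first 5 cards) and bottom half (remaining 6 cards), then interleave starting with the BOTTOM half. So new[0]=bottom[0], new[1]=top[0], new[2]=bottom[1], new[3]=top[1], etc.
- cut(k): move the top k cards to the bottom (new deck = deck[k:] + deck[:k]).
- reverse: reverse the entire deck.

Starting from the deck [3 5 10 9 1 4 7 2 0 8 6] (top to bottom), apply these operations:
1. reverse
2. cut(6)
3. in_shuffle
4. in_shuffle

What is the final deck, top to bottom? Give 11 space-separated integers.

After op 1 (reverse): [6 8 0 2 7 4 1 9 10 5 3]
After op 2 (cut(6)): [1 9 10 5 3 6 8 0 2 7 4]
After op 3 (in_shuffle): [6 1 8 9 0 10 2 5 7 3 4]
After op 4 (in_shuffle): [10 6 2 1 5 8 7 9 3 0 4]

Answer: 10 6 2 1 5 8 7 9 3 0 4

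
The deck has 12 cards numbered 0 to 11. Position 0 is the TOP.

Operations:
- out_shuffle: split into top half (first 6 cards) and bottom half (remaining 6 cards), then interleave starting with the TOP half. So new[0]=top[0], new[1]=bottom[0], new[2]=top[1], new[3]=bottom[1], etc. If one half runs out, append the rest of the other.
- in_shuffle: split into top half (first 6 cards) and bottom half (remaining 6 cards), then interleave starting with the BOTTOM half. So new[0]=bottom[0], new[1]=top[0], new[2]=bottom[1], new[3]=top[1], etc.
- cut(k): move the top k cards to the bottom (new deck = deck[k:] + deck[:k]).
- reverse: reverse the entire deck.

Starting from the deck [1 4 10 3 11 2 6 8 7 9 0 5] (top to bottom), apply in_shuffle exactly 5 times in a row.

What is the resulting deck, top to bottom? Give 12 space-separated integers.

Answer: 0 7 6 11 10 1 5 9 8 2 3 4

Derivation:
After op 1 (in_shuffle): [6 1 8 4 7 10 9 3 0 11 5 2]
After op 2 (in_shuffle): [9 6 3 1 0 8 11 4 5 7 2 10]
After op 3 (in_shuffle): [11 9 4 6 5 3 7 1 2 0 10 8]
After op 4 (in_shuffle): [7 11 1 9 2 4 0 6 10 5 8 3]
After op 5 (in_shuffle): [0 7 6 11 10 1 5 9 8 2 3 4]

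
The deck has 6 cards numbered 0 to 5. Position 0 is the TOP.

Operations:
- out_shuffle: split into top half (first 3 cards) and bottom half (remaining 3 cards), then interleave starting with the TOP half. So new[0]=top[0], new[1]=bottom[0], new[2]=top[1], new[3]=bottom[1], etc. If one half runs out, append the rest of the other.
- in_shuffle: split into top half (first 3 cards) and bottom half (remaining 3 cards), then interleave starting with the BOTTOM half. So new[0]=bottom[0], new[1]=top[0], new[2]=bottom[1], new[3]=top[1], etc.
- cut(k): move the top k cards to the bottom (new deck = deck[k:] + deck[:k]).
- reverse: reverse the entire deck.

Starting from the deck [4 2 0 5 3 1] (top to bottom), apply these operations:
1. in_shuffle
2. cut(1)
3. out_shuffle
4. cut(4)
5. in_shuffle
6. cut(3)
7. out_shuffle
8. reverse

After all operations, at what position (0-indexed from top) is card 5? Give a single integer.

After op 1 (in_shuffle): [5 4 3 2 1 0]
After op 2 (cut(1)): [4 3 2 1 0 5]
After op 3 (out_shuffle): [4 1 3 0 2 5]
After op 4 (cut(4)): [2 5 4 1 3 0]
After op 5 (in_shuffle): [1 2 3 5 0 4]
After op 6 (cut(3)): [5 0 4 1 2 3]
After op 7 (out_shuffle): [5 1 0 2 4 3]
After op 8 (reverse): [3 4 2 0 1 5]
Card 5 is at position 5.

Answer: 5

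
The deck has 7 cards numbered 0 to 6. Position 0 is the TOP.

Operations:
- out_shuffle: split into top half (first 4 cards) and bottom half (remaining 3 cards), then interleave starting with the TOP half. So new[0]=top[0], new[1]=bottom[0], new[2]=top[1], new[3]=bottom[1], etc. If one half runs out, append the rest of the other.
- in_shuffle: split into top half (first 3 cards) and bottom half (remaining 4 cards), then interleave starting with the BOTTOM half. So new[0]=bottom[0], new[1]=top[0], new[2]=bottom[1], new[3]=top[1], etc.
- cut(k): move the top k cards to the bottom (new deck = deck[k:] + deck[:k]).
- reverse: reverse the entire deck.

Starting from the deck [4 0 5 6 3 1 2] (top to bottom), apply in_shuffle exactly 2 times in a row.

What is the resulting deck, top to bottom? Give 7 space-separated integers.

After op 1 (in_shuffle): [6 4 3 0 1 5 2]
After op 2 (in_shuffle): [0 6 1 4 5 3 2]

Answer: 0 6 1 4 5 3 2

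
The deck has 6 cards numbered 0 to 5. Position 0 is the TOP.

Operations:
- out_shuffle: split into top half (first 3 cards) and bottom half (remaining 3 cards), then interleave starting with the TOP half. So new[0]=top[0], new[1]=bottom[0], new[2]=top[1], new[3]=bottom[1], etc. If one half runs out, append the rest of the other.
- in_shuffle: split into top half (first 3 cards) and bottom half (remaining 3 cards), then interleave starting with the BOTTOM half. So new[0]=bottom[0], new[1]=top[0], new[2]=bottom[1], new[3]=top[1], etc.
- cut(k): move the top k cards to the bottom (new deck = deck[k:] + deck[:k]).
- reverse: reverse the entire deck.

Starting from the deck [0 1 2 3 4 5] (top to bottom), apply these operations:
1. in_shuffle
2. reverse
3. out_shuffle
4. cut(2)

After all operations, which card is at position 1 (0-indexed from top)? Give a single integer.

After op 1 (in_shuffle): [3 0 4 1 5 2]
After op 2 (reverse): [2 5 1 4 0 3]
After op 3 (out_shuffle): [2 4 5 0 1 3]
After op 4 (cut(2)): [5 0 1 3 2 4]
Position 1: card 0.

Answer: 0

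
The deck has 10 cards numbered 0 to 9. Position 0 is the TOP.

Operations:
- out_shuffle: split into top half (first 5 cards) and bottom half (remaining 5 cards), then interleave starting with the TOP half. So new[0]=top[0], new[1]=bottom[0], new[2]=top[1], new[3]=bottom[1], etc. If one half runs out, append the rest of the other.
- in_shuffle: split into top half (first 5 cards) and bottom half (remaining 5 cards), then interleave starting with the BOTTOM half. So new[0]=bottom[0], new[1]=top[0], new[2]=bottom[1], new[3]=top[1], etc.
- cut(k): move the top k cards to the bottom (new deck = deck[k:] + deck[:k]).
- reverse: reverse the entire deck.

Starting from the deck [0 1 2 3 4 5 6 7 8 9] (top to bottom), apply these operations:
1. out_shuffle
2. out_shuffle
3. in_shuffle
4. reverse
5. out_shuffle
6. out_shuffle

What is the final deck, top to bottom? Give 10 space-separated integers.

Answer: 1 6 4 2 9 0 7 5 3 8

Derivation:
After op 1 (out_shuffle): [0 5 1 6 2 7 3 8 4 9]
After op 2 (out_shuffle): [0 7 5 3 1 8 6 4 2 9]
After op 3 (in_shuffle): [8 0 6 7 4 5 2 3 9 1]
After op 4 (reverse): [1 9 3 2 5 4 7 6 0 8]
After op 5 (out_shuffle): [1 4 9 7 3 6 2 0 5 8]
After op 6 (out_shuffle): [1 6 4 2 9 0 7 5 3 8]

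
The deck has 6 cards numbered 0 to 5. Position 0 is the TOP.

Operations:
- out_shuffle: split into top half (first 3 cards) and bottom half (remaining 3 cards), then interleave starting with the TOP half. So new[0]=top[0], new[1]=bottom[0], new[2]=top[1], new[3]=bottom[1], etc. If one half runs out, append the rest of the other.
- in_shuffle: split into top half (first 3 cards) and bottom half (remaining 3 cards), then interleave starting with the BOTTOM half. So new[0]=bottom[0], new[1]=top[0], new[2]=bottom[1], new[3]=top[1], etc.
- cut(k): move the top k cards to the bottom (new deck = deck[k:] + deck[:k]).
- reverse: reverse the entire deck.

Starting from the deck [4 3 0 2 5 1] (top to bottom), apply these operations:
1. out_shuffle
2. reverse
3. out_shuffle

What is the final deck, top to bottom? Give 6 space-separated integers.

After op 1 (out_shuffle): [4 2 3 5 0 1]
After op 2 (reverse): [1 0 5 3 2 4]
After op 3 (out_shuffle): [1 3 0 2 5 4]

Answer: 1 3 0 2 5 4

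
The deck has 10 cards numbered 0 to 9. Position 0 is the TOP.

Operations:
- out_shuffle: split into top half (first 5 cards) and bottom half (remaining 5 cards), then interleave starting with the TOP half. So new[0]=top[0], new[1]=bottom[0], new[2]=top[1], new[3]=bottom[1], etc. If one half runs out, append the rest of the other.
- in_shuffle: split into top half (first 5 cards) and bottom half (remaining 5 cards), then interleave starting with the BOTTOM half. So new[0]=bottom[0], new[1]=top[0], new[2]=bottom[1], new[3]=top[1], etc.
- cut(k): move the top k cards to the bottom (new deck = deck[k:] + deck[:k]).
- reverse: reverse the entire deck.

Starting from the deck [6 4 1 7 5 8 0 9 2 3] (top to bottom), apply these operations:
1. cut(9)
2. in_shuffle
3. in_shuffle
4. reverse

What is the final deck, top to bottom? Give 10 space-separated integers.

Answer: 0 7 6 2 8 1 3 9 5 4

Derivation:
After op 1 (cut(9)): [3 6 4 1 7 5 8 0 9 2]
After op 2 (in_shuffle): [5 3 8 6 0 4 9 1 2 7]
After op 3 (in_shuffle): [4 5 9 3 1 8 2 6 7 0]
After op 4 (reverse): [0 7 6 2 8 1 3 9 5 4]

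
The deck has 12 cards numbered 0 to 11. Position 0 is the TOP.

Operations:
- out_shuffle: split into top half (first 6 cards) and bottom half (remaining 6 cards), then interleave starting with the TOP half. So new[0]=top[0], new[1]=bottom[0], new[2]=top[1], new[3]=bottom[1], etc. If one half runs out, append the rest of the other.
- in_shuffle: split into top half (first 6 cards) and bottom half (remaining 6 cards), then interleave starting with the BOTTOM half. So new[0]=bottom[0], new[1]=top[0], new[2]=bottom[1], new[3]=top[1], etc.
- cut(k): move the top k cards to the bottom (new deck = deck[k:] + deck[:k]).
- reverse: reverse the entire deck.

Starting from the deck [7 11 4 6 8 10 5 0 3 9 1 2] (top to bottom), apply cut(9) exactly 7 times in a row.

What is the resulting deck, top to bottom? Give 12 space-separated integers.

After op 1 (cut(9)): [9 1 2 7 11 4 6 8 10 5 0 3]
After op 2 (cut(9)): [5 0 3 9 1 2 7 11 4 6 8 10]
After op 3 (cut(9)): [6 8 10 5 0 3 9 1 2 7 11 4]
After op 4 (cut(9)): [7 11 4 6 8 10 5 0 3 9 1 2]
After op 5 (cut(9)): [9 1 2 7 11 4 6 8 10 5 0 3]
After op 6 (cut(9)): [5 0 3 9 1 2 7 11 4 6 8 10]
After op 7 (cut(9)): [6 8 10 5 0 3 9 1 2 7 11 4]

Answer: 6 8 10 5 0 3 9 1 2 7 11 4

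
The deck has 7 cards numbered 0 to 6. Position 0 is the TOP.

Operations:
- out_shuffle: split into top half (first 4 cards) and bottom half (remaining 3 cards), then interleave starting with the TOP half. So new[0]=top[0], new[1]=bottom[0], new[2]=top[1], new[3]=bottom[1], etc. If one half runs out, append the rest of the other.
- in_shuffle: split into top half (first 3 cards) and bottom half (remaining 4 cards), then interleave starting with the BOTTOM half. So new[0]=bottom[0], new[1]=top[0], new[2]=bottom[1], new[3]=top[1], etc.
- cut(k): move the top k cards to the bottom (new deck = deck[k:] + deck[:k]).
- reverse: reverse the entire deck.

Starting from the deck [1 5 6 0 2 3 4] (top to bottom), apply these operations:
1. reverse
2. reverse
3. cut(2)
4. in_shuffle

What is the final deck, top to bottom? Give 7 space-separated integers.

After op 1 (reverse): [4 3 2 0 6 5 1]
After op 2 (reverse): [1 5 6 0 2 3 4]
After op 3 (cut(2)): [6 0 2 3 4 1 5]
After op 4 (in_shuffle): [3 6 4 0 1 2 5]

Answer: 3 6 4 0 1 2 5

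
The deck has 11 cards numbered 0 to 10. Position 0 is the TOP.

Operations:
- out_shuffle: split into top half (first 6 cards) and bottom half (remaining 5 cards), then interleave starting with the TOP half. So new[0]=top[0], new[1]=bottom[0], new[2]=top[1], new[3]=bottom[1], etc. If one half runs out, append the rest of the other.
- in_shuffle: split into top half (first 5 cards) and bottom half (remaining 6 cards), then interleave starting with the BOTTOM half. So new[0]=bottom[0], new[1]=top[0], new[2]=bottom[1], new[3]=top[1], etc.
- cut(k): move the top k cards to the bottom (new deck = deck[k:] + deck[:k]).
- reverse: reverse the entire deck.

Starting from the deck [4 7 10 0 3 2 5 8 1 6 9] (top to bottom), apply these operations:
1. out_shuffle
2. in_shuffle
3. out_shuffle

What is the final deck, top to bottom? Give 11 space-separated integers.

After op 1 (out_shuffle): [4 5 7 8 10 1 0 6 3 9 2]
After op 2 (in_shuffle): [1 4 0 5 6 7 3 8 9 10 2]
After op 3 (out_shuffle): [1 3 4 8 0 9 5 10 6 2 7]

Answer: 1 3 4 8 0 9 5 10 6 2 7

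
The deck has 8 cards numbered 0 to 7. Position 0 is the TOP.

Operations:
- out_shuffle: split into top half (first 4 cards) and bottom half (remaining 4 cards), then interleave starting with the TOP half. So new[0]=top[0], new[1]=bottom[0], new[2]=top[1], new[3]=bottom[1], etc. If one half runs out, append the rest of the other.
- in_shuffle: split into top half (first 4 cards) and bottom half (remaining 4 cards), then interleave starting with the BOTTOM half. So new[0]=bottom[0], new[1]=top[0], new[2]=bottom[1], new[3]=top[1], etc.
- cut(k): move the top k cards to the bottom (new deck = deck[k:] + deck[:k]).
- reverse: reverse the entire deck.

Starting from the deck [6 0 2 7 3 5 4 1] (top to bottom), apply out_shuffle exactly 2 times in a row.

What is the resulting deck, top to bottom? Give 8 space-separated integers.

Answer: 6 2 3 4 0 7 5 1

Derivation:
After op 1 (out_shuffle): [6 3 0 5 2 4 7 1]
After op 2 (out_shuffle): [6 2 3 4 0 7 5 1]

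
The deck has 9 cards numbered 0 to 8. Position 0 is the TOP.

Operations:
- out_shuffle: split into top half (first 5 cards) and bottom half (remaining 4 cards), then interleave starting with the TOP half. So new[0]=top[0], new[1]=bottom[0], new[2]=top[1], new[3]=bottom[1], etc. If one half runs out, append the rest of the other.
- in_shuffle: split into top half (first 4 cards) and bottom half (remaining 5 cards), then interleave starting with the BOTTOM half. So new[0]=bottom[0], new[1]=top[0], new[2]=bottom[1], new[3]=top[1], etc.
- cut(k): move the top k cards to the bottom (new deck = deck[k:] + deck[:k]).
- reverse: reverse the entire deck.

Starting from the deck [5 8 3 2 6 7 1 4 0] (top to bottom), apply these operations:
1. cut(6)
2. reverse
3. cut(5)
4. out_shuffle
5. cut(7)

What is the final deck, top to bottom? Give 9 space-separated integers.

Answer: 8 7 5 6 0 2 4 3 1

Derivation:
After op 1 (cut(6)): [1 4 0 5 8 3 2 6 7]
After op 2 (reverse): [7 6 2 3 8 5 0 4 1]
After op 3 (cut(5)): [5 0 4 1 7 6 2 3 8]
After op 4 (out_shuffle): [5 6 0 2 4 3 1 8 7]
After op 5 (cut(7)): [8 7 5 6 0 2 4 3 1]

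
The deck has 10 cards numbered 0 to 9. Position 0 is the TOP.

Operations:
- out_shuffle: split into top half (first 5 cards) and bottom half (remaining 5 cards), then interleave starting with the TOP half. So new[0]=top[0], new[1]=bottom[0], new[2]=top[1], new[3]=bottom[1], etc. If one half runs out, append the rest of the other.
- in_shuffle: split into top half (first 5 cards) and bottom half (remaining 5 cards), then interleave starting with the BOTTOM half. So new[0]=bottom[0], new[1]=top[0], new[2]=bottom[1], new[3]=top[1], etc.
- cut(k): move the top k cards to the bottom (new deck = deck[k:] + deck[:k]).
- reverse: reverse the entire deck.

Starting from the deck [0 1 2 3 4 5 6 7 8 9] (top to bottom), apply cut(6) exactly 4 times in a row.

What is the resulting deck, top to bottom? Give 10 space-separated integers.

After op 1 (cut(6)): [6 7 8 9 0 1 2 3 4 5]
After op 2 (cut(6)): [2 3 4 5 6 7 8 9 0 1]
After op 3 (cut(6)): [8 9 0 1 2 3 4 5 6 7]
After op 4 (cut(6)): [4 5 6 7 8 9 0 1 2 3]

Answer: 4 5 6 7 8 9 0 1 2 3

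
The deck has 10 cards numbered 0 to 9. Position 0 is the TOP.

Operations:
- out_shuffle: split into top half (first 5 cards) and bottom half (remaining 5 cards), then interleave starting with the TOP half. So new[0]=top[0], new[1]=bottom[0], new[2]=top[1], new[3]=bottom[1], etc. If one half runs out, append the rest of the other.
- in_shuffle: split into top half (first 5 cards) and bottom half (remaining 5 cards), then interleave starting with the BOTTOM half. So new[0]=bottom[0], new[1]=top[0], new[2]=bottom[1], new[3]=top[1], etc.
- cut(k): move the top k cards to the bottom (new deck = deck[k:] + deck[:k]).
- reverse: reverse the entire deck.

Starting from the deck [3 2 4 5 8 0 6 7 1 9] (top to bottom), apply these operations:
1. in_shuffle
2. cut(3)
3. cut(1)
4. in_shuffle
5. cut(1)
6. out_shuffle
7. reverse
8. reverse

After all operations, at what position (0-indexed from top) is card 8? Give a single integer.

After op 1 (in_shuffle): [0 3 6 2 7 4 1 5 9 8]
After op 2 (cut(3)): [2 7 4 1 5 9 8 0 3 6]
After op 3 (cut(1)): [7 4 1 5 9 8 0 3 6 2]
After op 4 (in_shuffle): [8 7 0 4 3 1 6 5 2 9]
After op 5 (cut(1)): [7 0 4 3 1 6 5 2 9 8]
After op 6 (out_shuffle): [7 6 0 5 4 2 3 9 1 8]
After op 7 (reverse): [8 1 9 3 2 4 5 0 6 7]
After op 8 (reverse): [7 6 0 5 4 2 3 9 1 8]
Card 8 is at position 9.

Answer: 9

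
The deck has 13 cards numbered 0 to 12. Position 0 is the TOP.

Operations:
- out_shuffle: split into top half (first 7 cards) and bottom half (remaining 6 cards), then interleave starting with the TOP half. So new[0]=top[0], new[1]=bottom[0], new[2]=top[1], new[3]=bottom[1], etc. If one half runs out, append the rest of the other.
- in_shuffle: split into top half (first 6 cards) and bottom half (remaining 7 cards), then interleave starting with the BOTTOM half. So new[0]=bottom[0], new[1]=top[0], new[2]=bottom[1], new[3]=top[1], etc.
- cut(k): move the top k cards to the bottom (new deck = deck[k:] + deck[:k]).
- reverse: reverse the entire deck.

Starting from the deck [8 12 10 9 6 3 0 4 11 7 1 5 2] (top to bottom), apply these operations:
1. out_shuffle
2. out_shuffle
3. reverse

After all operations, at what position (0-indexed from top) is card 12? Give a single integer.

After op 1 (out_shuffle): [8 4 12 11 10 7 9 1 6 5 3 2 0]
After op 2 (out_shuffle): [8 1 4 6 12 5 11 3 10 2 7 0 9]
After op 3 (reverse): [9 0 7 2 10 3 11 5 12 6 4 1 8]
Card 12 is at position 8.

Answer: 8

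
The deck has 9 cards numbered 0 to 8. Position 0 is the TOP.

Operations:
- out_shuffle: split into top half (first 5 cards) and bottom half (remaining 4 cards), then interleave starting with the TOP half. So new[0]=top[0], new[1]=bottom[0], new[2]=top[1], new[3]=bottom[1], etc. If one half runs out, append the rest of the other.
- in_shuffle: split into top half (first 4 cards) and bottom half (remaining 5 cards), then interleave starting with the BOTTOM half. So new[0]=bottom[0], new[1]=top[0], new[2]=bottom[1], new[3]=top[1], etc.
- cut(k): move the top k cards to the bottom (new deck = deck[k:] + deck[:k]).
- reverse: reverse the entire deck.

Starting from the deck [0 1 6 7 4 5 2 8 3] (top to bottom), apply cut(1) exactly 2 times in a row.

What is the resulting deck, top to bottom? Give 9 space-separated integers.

After op 1 (cut(1)): [1 6 7 4 5 2 8 3 0]
After op 2 (cut(1)): [6 7 4 5 2 8 3 0 1]

Answer: 6 7 4 5 2 8 3 0 1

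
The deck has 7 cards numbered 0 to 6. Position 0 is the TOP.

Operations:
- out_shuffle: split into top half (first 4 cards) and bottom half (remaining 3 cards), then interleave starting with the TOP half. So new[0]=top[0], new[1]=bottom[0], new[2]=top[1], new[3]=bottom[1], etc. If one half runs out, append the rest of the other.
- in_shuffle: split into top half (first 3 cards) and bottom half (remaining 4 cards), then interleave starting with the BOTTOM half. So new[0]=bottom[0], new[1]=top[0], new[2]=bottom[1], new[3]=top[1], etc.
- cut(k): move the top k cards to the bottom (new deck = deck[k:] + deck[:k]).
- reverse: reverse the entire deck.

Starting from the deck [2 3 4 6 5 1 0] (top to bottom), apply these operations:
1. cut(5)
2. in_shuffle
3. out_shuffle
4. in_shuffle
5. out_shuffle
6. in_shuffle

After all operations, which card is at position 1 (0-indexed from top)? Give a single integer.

After op 1 (cut(5)): [1 0 2 3 4 6 5]
After op 2 (in_shuffle): [3 1 4 0 6 2 5]
After op 3 (out_shuffle): [3 6 1 2 4 5 0]
After op 4 (in_shuffle): [2 3 4 6 5 1 0]
After op 5 (out_shuffle): [2 5 3 1 4 0 6]
After op 6 (in_shuffle): [1 2 4 5 0 3 6]
Position 1: card 2.

Answer: 2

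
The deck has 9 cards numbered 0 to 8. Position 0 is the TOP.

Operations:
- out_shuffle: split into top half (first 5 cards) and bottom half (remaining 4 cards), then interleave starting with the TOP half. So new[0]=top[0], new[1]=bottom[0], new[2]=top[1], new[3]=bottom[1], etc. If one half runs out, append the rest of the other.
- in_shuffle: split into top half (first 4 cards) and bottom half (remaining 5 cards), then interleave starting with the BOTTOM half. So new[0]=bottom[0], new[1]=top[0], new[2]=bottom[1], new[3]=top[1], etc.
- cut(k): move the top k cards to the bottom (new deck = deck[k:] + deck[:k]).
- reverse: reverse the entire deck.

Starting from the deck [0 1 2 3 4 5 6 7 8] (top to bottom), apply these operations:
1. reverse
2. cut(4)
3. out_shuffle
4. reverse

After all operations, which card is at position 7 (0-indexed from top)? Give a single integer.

After op 1 (reverse): [8 7 6 5 4 3 2 1 0]
After op 2 (cut(4)): [4 3 2 1 0 8 7 6 5]
After op 3 (out_shuffle): [4 8 3 7 2 6 1 5 0]
After op 4 (reverse): [0 5 1 6 2 7 3 8 4]
Position 7: card 8.

Answer: 8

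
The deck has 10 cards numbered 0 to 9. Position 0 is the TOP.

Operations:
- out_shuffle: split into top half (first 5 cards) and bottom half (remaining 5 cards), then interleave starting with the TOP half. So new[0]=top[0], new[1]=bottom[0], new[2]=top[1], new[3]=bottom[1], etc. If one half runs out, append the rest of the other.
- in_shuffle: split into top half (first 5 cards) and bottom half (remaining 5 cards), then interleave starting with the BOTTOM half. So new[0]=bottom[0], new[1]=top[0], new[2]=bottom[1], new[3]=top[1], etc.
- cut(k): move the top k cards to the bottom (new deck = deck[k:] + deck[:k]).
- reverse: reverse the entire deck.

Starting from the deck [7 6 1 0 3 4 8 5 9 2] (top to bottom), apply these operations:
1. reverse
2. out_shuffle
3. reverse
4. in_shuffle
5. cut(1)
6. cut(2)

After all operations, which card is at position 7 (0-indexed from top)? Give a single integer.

Answer: 5

Derivation:
After op 1 (reverse): [2 9 5 8 4 3 0 1 6 7]
After op 2 (out_shuffle): [2 3 9 0 5 1 8 6 4 7]
After op 3 (reverse): [7 4 6 8 1 5 0 9 3 2]
After op 4 (in_shuffle): [5 7 0 4 9 6 3 8 2 1]
After op 5 (cut(1)): [7 0 4 9 6 3 8 2 1 5]
After op 6 (cut(2)): [4 9 6 3 8 2 1 5 7 0]
Position 7: card 5.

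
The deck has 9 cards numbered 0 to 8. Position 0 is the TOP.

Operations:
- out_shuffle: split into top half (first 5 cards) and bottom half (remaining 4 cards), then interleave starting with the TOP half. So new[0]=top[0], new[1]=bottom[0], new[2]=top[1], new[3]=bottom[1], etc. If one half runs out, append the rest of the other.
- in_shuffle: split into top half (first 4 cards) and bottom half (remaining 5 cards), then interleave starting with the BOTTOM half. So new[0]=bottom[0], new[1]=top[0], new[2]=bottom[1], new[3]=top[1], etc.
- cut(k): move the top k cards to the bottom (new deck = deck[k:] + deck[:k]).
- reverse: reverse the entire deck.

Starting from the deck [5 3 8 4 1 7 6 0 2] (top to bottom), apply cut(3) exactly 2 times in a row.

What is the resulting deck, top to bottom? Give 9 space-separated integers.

After op 1 (cut(3)): [4 1 7 6 0 2 5 3 8]
After op 2 (cut(3)): [6 0 2 5 3 8 4 1 7]

Answer: 6 0 2 5 3 8 4 1 7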